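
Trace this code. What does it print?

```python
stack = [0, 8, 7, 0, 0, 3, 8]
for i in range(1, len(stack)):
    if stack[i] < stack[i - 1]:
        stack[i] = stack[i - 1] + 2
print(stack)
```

i=1: 8>=0, unchanged → [0, 8, 7, 0, 0, 3, 8]
i=2: 7<8, stack[2] = 8+2 = 10 → [0, 8, 10, 0, 0, 3, 8]
i=3: 0<10, stack[3] = 10+2 = 12 → [0, 8, 10, 12, 0, 3, 8]
i=4: 0<12, stack[4] = 12+2 = 14 → [0, 8, 10, 12, 14, 3, 8]
i=5: 3<14, stack[5] = 14+2 = 16 → [0, 8, 10, 12, 14, 16, 8]
i=6: 8<16, stack[6] = 16+2 = 18 → [0, 8, 10, 12, 14, 16, 18]

[0, 8, 10, 12, 14, 16, 18]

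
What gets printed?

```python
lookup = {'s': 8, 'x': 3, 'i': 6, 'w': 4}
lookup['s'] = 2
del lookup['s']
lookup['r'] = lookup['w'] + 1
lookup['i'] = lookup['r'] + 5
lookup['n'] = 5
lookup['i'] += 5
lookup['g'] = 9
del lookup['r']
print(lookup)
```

{'x': 3, 'i': 15, 'w': 4, 'n': 5, 'g': 9}

lookup['s'] = 2 → {'s': 2, 'x': 3, 'i': 6, 'w': 4}
del 's' → {'x': 3, 'i': 6, 'w': 4}
lookup['r'] = lookup['w']+1 = 5 → {'x': 3, 'i': 6, 'w': 4, 'r': 5}
lookup['i'] = lookup['r']+5 = 10 → {'x': 3, 'i': 10, 'w': 4, 'r': 5}
lookup['n'] = 5 → {'x': 3, 'i': 10, 'w': 4, 'r': 5, 'n': 5}
lookup['i'] = 10+5 = 15 → {'x': 3, 'i': 15, 'w': 4, 'r': 5, 'n': 5}
lookup['g'] = 9 → {'x': 3, 'i': 15, 'w': 4, 'r': 5, 'n': 5, 'g': 9}
del 'r' → {'x': 3, 'i': 15, 'w': 4, 'n': 5, 'g': 9}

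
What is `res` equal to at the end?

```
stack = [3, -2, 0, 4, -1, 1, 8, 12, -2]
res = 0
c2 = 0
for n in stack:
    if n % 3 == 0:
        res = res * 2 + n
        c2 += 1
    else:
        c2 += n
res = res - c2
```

13

n=3: %3==0, res = 0*2+3 = 3; c2=1
n=-2: not %3==0; c2=-1
n=0: %3==0, res = 3*2+0 = 6; c2=0
n=4: not %3==0; c2=4
n=-1: not %3==0; c2=3
n=1: not %3==0; c2=4
n=8: not %3==0; c2=12
n=12: %3==0, res = 6*2+12 = 24; c2=13
n=-2: not %3==0; c2=11
res-c2 = 24-11 = 13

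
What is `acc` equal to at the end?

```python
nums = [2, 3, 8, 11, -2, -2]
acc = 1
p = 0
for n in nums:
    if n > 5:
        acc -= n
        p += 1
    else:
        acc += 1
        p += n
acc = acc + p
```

-11

n=2: not >5, acc = 1+1 = 2; p=2
n=3: not >5, acc = 2+1 = 3; p=5
n=8: >5, acc = 3-8 = -5; p=6
n=11: >5, acc = (-5)-11 = -16; p=7
n=-2: not >5, acc = (-16)+1 = -15; p=5
n=-2: not >5, acc = (-15)+1 = -14; p=3
acc+p = (-14)+3 = -11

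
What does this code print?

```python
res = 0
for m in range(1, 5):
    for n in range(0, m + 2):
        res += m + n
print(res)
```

m=1,n=0: res = 0+1 = 1
m=1,n=1: res = 1+2 = 3
m=1,n=2: res = 3+3 = 6
m=2,n=0: res = 6+2 = 8
m=2,n=1: res = 8+3 = 11
m=2,n=2: res = 11+4 = 15
m=2,n=3: res = 15+5 = 20
m=3,n=0: res = 20+3 = 23
m=3,n=1: res = 23+4 = 27
m=3,n=2: res = 27+5 = 32
m=3,n=3: res = 32+6 = 38
m=3,n=4: res = 38+7 = 45
m=4,n=0: res = 45+4 = 49
m=4,n=1: res = 49+5 = 54
m=4,n=2: res = 54+6 = 60
m=4,n=3: res = 60+7 = 67
m=4,n=4: res = 67+8 = 75
m=4,n=5: res = 75+9 = 84

84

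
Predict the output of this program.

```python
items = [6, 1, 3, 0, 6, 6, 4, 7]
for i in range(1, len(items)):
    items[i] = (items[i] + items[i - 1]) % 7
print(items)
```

i=1: items[1] = (1+6)%7 = 0 → [6, 0, 3, 0, 6, 6, 4, 7]
i=2: items[2] = (3+0)%7 = 3 → [6, 0, 3, 0, 6, 6, 4, 7]
i=3: items[3] = (0+3)%7 = 3 → [6, 0, 3, 3, 6, 6, 4, 7]
i=4: items[4] = (6+3)%7 = 2 → [6, 0, 3, 3, 2, 6, 4, 7]
i=5: items[5] = (6+2)%7 = 1 → [6, 0, 3, 3, 2, 1, 4, 7]
i=6: items[6] = (4+1)%7 = 5 → [6, 0, 3, 3, 2, 1, 5, 7]
i=7: items[7] = (7+5)%7 = 5 → [6, 0, 3, 3, 2, 1, 5, 5]

[6, 0, 3, 3, 2, 1, 5, 5]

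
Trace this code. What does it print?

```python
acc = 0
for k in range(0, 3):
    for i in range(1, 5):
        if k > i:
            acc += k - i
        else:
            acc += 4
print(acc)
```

45

k=0,i=1: not 0>1, acc = 0+4 = 4
k=0,i=2: not 0>2, acc = 4+4 = 8
k=0,i=3: not 0>3, acc = 8+4 = 12
k=0,i=4: not 0>4, acc = 12+4 = 16
k=1,i=1: not 1>1, acc = 16+4 = 20
k=1,i=2: not 1>2, acc = 20+4 = 24
k=1,i=3: not 1>3, acc = 24+4 = 28
k=1,i=4: not 1>4, acc = 28+4 = 32
k=2,i=1: 2>1, acc = 32+1 = 33
k=2,i=2: not 2>2, acc = 33+4 = 37
k=2,i=3: not 2>3, acc = 37+4 = 41
k=2,i=4: not 2>4, acc = 41+4 = 45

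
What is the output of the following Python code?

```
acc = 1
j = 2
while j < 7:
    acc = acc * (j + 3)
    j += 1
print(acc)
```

j=2: acc = 1*5 = 5
j=3: acc = 5*6 = 30
j=4: acc = 30*7 = 210
j=5: acc = 210*8 = 1680
j=6: acc = 1680*9 = 15120

15120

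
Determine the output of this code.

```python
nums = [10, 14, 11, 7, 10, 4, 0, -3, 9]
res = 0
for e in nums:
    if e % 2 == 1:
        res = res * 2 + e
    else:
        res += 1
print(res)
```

e=10: not odd, res = 0+1 = 1
e=14: not odd, res = 1+1 = 2
e=11: odd, res = 2*2+11 = 15
e=7: odd, res = 15*2+7 = 37
e=10: not odd, res = 37+1 = 38
e=4: not odd, res = 38+1 = 39
e=0: not odd, res = 39+1 = 40
e=-3: odd, res = 40*2+(-3) = 77
e=9: odd, res = 77*2+9 = 163

163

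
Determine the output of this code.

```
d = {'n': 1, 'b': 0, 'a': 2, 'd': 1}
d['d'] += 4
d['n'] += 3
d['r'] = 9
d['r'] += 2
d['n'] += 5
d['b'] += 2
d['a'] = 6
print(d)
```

d['d'] = 1+4 = 5 → {'n': 1, 'b': 0, 'a': 2, 'd': 5}
d['n'] = 1+3 = 4 → {'n': 4, 'b': 0, 'a': 2, 'd': 5}
d['r'] = 9 → {'n': 4, 'b': 0, 'a': 2, 'd': 5, 'r': 9}
d['r'] = 9+2 = 11 → {'n': 4, 'b': 0, 'a': 2, 'd': 5, 'r': 11}
d['n'] = 4+5 = 9 → {'n': 9, 'b': 0, 'a': 2, 'd': 5, 'r': 11}
d['b'] = 0+2 = 2 → {'n': 9, 'b': 2, 'a': 2, 'd': 5, 'r': 11}
d['a'] = 6 → {'n': 9, 'b': 2, 'a': 6, 'd': 5, 'r': 11}

{'n': 9, 'b': 2, 'a': 6, 'd': 5, 'r': 11}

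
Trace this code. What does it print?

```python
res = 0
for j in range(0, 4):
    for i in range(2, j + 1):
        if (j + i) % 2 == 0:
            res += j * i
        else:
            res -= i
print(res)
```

j=2,i=2: even sum, res = 0+4 = 4
j=3,i=2: odd sum, res = 4-2 = 2
j=3,i=3: even sum, res = 2+9 = 11

11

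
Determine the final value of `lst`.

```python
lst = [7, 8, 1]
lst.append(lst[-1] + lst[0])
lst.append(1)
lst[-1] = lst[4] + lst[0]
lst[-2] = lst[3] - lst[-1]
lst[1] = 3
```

[7, 3, 1, 0, 8]

append lst[-1]+lst[0] = 1+7 = 8 → [7, 8, 1, 8]
append 1 → [7, 8, 1, 8, 1]
lst[-1] = lst[4]+lst[0] = 1+7 = 8 → [7, 8, 1, 8, 8]
lst[-2] = lst[3]-lst[-1] = 8-8 = 0 → [7, 8, 1, 0, 8]
lst[1] = 3 → [7, 3, 1, 0, 8]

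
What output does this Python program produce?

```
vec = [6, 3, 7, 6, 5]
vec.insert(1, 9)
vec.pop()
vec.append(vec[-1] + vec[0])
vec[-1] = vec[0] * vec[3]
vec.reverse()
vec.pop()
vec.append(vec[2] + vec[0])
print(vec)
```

[42, 6, 7, 3, 9, 49]

insert 9 at 1 → [6, 9, 3, 7, 6, 5]
pop() removes 5 → [6, 9, 3, 7, 6]
append vec[-1]+vec[0] = 6+6 = 12 → [6, 9, 3, 7, 6, 12]
vec[-1] = vec[0]*vec[3] = 6*7 = 42 → [6, 9, 3, 7, 6, 42]
reverse → [42, 6, 7, 3, 9, 6]
pop() removes 6 → [42, 6, 7, 3, 9]
append vec[2]+vec[0] = 7+42 = 49 → [42, 6, 7, 3, 9, 49]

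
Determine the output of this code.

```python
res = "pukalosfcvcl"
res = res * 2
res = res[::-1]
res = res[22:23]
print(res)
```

u

repeat ×2 → 'pukalosfcvclpukalosfcvcl'
reverse → 'lcvcfsolakuplcvcfsolakup'
slice [22:23] → 'u'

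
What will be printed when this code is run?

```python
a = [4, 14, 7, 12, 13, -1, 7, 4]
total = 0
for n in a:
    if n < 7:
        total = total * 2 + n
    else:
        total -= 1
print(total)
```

n=4: <7, total = 0*2+4 = 4
n=14: not <7, total = 4-1 = 3
n=7: not <7, total = 3-1 = 2
n=12: not <7, total = 2-1 = 1
n=13: not <7, total = 1-1 = 0
n=-1: <7, total = 0*2+(-1) = -1
n=7: not <7, total = (-1)-1 = -2
n=4: <7, total = (-2)*2+4 = 0

0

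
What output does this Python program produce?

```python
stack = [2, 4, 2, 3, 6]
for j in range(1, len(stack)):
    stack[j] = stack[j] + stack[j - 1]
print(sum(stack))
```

44

j=1: stack[1] = 4+2 = 6 → [2, 6, 2, 3, 6]
j=2: stack[2] = 2+6 = 8 → [2, 6, 8, 3, 6]
j=3: stack[3] = 3+8 = 11 → [2, 6, 8, 11, 6]
j=4: stack[4] = 6+11 = 17 → [2, 6, 8, 11, 17]
sum = 44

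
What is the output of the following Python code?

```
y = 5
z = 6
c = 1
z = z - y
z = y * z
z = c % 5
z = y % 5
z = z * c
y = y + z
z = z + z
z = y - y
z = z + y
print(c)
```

z = 6-5 = 1
z = 5*1 = 5
z = 1%5 = 1
z = 5%5 = 0
z = 0*1 = 0
y = 5+0 = 5
z = 0+0 = 0
z = 5-5 = 0
z = 0+5 = 5

1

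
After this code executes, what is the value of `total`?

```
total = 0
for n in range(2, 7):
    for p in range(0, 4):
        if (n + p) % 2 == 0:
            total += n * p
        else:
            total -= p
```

40

n=2,p=0: even sum, total = 0+0 = 0
n=2,p=1: odd sum, total = 0-1 = -1
n=2,p=2: even sum, total = (-1)+4 = 3
n=2,p=3: odd sum, total = 3-3 = 0
n=3,p=0: odd sum, total = 0-0 = 0
n=3,p=1: even sum, total = 0+3 = 3
n=3,p=2: odd sum, total = 3-2 = 1
n=3,p=3: even sum, total = 1+9 = 10
n=4,p=0: even sum, total = 10+0 = 10
n=4,p=1: odd sum, total = 10-1 = 9
n=4,p=2: even sum, total = 9+8 = 17
n=4,p=3: odd sum, total = 17-3 = 14
n=5,p=0: odd sum, total = 14-0 = 14
n=5,p=1: even sum, total = 14+5 = 19
n=5,p=2: odd sum, total = 19-2 = 17
n=5,p=3: even sum, total = 17+15 = 32
n=6,p=0: even sum, total = 32+0 = 32
n=6,p=1: odd sum, total = 32-1 = 31
n=6,p=2: even sum, total = 31+12 = 43
n=6,p=3: odd sum, total = 43-3 = 40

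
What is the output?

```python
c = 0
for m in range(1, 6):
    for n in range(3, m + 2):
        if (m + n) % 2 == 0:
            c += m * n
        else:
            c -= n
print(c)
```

m=2,n=3: odd sum, c = 0-3 = -3
m=3,n=3: even sum, c = (-3)+9 = 6
m=3,n=4: odd sum, c = 6-4 = 2
m=4,n=3: odd sum, c = 2-3 = -1
m=4,n=4: even sum, c = (-1)+16 = 15
m=4,n=5: odd sum, c = 15-5 = 10
m=5,n=3: even sum, c = 10+15 = 25
m=5,n=4: odd sum, c = 25-4 = 21
m=5,n=5: even sum, c = 21+25 = 46
m=5,n=6: odd sum, c = 46-6 = 40

40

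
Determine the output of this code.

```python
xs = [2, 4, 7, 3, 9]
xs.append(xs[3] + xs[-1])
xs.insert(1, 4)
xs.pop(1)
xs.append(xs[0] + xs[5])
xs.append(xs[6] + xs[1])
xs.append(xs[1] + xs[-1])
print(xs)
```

[2, 4, 7, 3, 9, 12, 14, 18, 22]

append xs[3]+xs[-1] = 3+9 = 12 → [2, 4, 7, 3, 9, 12]
insert 4 at 1 → [2, 4, 4, 7, 3, 9, 12]
pop(1) removes 4 → [2, 4, 7, 3, 9, 12]
append xs[0]+xs[5] = 2+12 = 14 → [2, 4, 7, 3, 9, 12, 14]
append xs[6]+xs[1] = 14+4 = 18 → [2, 4, 7, 3, 9, 12, 14, 18]
append xs[1]+xs[-1] = 4+18 = 22 → [2, 4, 7, 3, 9, 12, 14, 18, 22]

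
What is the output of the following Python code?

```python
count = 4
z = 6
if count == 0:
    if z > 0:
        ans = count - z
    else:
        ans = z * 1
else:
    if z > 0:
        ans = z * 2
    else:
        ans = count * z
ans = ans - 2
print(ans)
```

10

count=4, z=6
count == 0 is False; z > 0 is True
→ ans = z * 2 = 12
ans = 12-2 = 10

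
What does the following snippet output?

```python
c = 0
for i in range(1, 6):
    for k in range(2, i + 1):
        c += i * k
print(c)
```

125

i=2,k=2: c = 0+4 = 4
i=3,k=2: c = 4+6 = 10
i=3,k=3: c = 10+9 = 19
i=4,k=2: c = 19+8 = 27
i=4,k=3: c = 27+12 = 39
i=4,k=4: c = 39+16 = 55
i=5,k=2: c = 55+10 = 65
i=5,k=3: c = 65+15 = 80
i=5,k=4: c = 80+20 = 100
i=5,k=5: c = 100+25 = 125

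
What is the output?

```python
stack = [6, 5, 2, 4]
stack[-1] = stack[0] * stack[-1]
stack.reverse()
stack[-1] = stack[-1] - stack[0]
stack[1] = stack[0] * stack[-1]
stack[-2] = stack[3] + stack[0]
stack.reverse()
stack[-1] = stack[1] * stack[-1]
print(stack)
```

[-18, 6, -432, 144]

stack[-1] = stack[0]*stack[-1] = 6*4 = 24 → [6, 5, 2, 24]
reverse → [24, 2, 5, 6]
stack[-1] = stack[-1]-stack[0] = 6-24 = -18 → [24, 2, 5, -18]
stack[1] = stack[0]*stack[-1] = 24*(-18) = -432 → [24, -432, 5, -18]
stack[-2] = stack[3]+stack[0] = (-18)+24 = 6 → [24, -432, 6, -18]
reverse → [-18, 6, -432, 24]
stack[-1] = stack[1]*stack[-1] = 6*24 = 144 → [-18, 6, -432, 144]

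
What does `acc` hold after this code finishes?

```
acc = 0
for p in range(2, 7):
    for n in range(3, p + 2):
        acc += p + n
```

p=2,n=3: acc = 0+5 = 5
p=3,n=3: acc = 5+6 = 11
p=3,n=4: acc = 11+7 = 18
p=4,n=3: acc = 18+7 = 25
p=4,n=4: acc = 25+8 = 33
p=4,n=5: acc = 33+9 = 42
p=5,n=3: acc = 42+8 = 50
p=5,n=4: acc = 50+9 = 59
p=5,n=5: acc = 59+10 = 69
p=5,n=6: acc = 69+11 = 80
p=6,n=3: acc = 80+9 = 89
p=6,n=4: acc = 89+10 = 99
p=6,n=5: acc = 99+11 = 110
p=6,n=6: acc = 110+12 = 122
p=6,n=7: acc = 122+13 = 135

135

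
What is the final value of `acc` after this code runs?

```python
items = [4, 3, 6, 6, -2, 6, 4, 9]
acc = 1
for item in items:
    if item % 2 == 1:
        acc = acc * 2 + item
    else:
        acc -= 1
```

5

item=4: not odd, acc = 1-1 = 0
item=3: odd, acc = 0*2+3 = 3
item=6: not odd, acc = 3-1 = 2
item=6: not odd, acc = 2-1 = 1
item=-2: not odd, acc = 1-1 = 0
item=6: not odd, acc = 0-1 = -1
item=4: not odd, acc = (-1)-1 = -2
item=9: odd, acc = (-2)*2+9 = 5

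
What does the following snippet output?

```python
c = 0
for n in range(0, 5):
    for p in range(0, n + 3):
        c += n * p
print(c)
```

155

n=0,p=0: c = 0+0 = 0
n=0,p=1: c = 0+0 = 0
n=0,p=2: c = 0+0 = 0
n=1,p=0: c = 0+0 = 0
n=1,p=1: c = 0+1 = 1
n=1,p=2: c = 1+2 = 3
n=1,p=3: c = 3+3 = 6
n=2,p=0: c = 6+0 = 6
n=2,p=1: c = 6+2 = 8
n=2,p=2: c = 8+4 = 12
n=2,p=3: c = 12+6 = 18
n=2,p=4: c = 18+8 = 26
n=3,p=0: c = 26+0 = 26
n=3,p=1: c = 26+3 = 29
n=3,p=2: c = 29+6 = 35
n=3,p=3: c = 35+9 = 44
n=3,p=4: c = 44+12 = 56
n=3,p=5: c = 56+15 = 71
n=4,p=0: c = 71+0 = 71
n=4,p=1: c = 71+4 = 75
n=4,p=2: c = 75+8 = 83
n=4,p=3: c = 83+12 = 95
n=4,p=4: c = 95+16 = 111
n=4,p=5: c = 111+20 = 131
n=4,p=6: c = 131+24 = 155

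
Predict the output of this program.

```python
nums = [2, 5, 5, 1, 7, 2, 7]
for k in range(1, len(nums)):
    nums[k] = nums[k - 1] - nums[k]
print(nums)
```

k=1: nums[1] = 2-5 = -3 → [2, -3, 5, 1, 7, 2, 7]
k=2: nums[2] = (-3)-5 = -8 → [2, -3, -8, 1, 7, 2, 7]
k=3: nums[3] = (-8)-1 = -9 → [2, -3, -8, -9, 7, 2, 7]
k=4: nums[4] = (-9)-7 = -16 → [2, -3, -8, -9, -16, 2, 7]
k=5: nums[5] = (-16)-2 = -18 → [2, -3, -8, -9, -16, -18, 7]
k=6: nums[6] = (-18)-7 = -25 → [2, -3, -8, -9, -16, -18, -25]

[2, -3, -8, -9, -16, -18, -25]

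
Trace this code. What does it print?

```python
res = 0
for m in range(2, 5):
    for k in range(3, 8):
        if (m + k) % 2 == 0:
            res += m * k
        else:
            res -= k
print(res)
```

65

m=2,k=3: odd sum, res = 0-3 = -3
m=2,k=4: even sum, res = (-3)+8 = 5
m=2,k=5: odd sum, res = 5-5 = 0
m=2,k=6: even sum, res = 0+12 = 12
m=2,k=7: odd sum, res = 12-7 = 5
m=3,k=3: even sum, res = 5+9 = 14
m=3,k=4: odd sum, res = 14-4 = 10
m=3,k=5: even sum, res = 10+15 = 25
m=3,k=6: odd sum, res = 25-6 = 19
m=3,k=7: even sum, res = 19+21 = 40
m=4,k=3: odd sum, res = 40-3 = 37
m=4,k=4: even sum, res = 37+16 = 53
m=4,k=5: odd sum, res = 53-5 = 48
m=4,k=6: even sum, res = 48+24 = 72
m=4,k=7: odd sum, res = 72-7 = 65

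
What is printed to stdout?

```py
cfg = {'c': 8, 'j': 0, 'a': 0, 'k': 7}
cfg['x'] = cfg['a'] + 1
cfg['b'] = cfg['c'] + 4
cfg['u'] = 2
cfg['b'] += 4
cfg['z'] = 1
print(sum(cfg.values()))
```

cfg['x'] = cfg['a']+1 = 1 → {'c': 8, 'j': 0, 'a': 0, 'k': 7, 'x': 1}
cfg['b'] = cfg['c']+4 = 12 → {'c': 8, 'j': 0, 'a': 0, 'k': 7, 'x': 1, 'b': 12}
cfg['u'] = 2 → {'c': 8, 'j': 0, 'a': 0, 'k': 7, 'x': 1, 'b': 12, 'u': 2}
cfg['b'] = 12+4 = 16 → {'c': 8, 'j': 0, 'a': 0, 'k': 7, 'x': 1, 'b': 16, 'u': 2}
cfg['z'] = 1 → {'c': 8, 'j': 0, 'a': 0, 'k': 7, 'x': 1, 'b': 16, 'u': 2, 'z': 1}
sum of values = 35

35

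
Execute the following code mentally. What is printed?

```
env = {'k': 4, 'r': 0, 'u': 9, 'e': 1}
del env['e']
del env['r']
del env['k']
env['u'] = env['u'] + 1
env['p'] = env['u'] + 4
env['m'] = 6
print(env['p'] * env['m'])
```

del 'e' → {'k': 4, 'r': 0, 'u': 9}
del 'r' → {'k': 4, 'u': 9}
del 'k' → {'u': 9}
env['u'] = env['u']+1 = 10 → {'u': 10}
env['p'] = env['u']+4 = 14 → {'u': 10, 'p': 14}
env['m'] = 6 → {'u': 10, 'p': 14, 'm': 6}
env['p']*env['m'] = 14*6 = 84

84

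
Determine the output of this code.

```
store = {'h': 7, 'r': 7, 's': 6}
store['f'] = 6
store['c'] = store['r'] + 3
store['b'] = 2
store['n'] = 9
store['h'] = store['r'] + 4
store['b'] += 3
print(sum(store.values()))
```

store['f'] = 6 → {'h': 7, 'r': 7, 's': 6, 'f': 6}
store['c'] = store['r']+3 = 10 → {'h': 7, 'r': 7, 's': 6, 'f': 6, 'c': 10}
store['b'] = 2 → {'h': 7, 'r': 7, 's': 6, 'f': 6, 'c': 10, 'b': 2}
store['n'] = 9 → {'h': 7, 'r': 7, 's': 6, 'f': 6, 'c': 10, 'b': 2, 'n': 9}
store['h'] = store['r']+4 = 11 → {'h': 11, 'r': 7, 's': 6, 'f': 6, 'c': 10, 'b': 2, 'n': 9}
store['b'] = 2+3 = 5 → {'h': 11, 'r': 7, 's': 6, 'f': 6, 'c': 10, 'b': 5, 'n': 9}
sum of values = 54

54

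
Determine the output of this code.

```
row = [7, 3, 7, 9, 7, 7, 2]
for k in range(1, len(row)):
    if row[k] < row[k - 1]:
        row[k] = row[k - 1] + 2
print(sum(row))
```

91

k=1: 3<7, row[1] = 7+2 = 9 → [7, 9, 7, 9, 7, 7, 2]
k=2: 7<9, row[2] = 9+2 = 11 → [7, 9, 11, 9, 7, 7, 2]
k=3: 9<11, row[3] = 11+2 = 13 → [7, 9, 11, 13, 7, 7, 2]
k=4: 7<13, row[4] = 13+2 = 15 → [7, 9, 11, 13, 15, 7, 2]
k=5: 7<15, row[5] = 15+2 = 17 → [7, 9, 11, 13, 15, 17, 2]
k=6: 2<17, row[6] = 17+2 = 19 → [7, 9, 11, 13, 15, 17, 19]
sum = 91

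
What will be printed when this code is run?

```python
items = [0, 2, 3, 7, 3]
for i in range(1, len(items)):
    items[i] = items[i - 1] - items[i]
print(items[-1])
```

-15

i=1: items[1] = 0-2 = -2 → [0, -2, 3, 7, 3]
i=2: items[2] = (-2)-3 = -5 → [0, -2, -5, 7, 3]
i=3: items[3] = (-5)-7 = -12 → [0, -2, -5, -12, 3]
i=4: items[4] = (-12)-3 = -15 → [0, -2, -5, -12, -15]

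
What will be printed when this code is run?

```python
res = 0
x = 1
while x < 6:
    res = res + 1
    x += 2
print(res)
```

3

x=1: res = 0+1 = 1
x=3: res = 1+1 = 2
x=5: res = 2+1 = 3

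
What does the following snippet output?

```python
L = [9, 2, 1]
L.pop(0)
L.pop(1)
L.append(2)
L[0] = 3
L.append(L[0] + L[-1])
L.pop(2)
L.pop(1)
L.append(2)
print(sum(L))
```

5

pop(0) removes 9 → [2, 1]
pop(1) removes 1 → [2]
append 2 → [2, 2]
L[0] = 3 → [3, 2]
append L[0]+L[-1] = 3+2 = 5 → [3, 2, 5]
pop(2) removes 5 → [3, 2]
pop(1) removes 2 → [3]
append 2 → [3, 2]
sum = 5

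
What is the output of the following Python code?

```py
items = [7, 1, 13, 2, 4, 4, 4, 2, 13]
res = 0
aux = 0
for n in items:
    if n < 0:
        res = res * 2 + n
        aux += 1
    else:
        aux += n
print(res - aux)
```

n=7: not <0; aux=7
n=1: not <0; aux=8
n=13: not <0; aux=21
n=2: not <0; aux=23
n=4: not <0; aux=27
n=4: not <0; aux=31
n=4: not <0; aux=35
n=2: not <0; aux=37
n=13: not <0; aux=50
res-aux = 0-50 = -50

-50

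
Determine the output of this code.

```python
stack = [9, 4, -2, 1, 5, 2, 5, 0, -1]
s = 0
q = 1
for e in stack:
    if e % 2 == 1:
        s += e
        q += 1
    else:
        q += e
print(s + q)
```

29

e=9: odd, s = 0+9 = 9; q=2
e=4: not odd; q=6
e=-2: not odd; q=4
e=1: odd, s = 9+1 = 10; q=5
e=5: odd, s = 10+5 = 15; q=6
e=2: not odd; q=8
e=5: odd, s = 15+5 = 20; q=9
e=0: not odd; q=9
e=-1: odd, s = 20+(-1) = 19; q=10
s+q = 19+10 = 29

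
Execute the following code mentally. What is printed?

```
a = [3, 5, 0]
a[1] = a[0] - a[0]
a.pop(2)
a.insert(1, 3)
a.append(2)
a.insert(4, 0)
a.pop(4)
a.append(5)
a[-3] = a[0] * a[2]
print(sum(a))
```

a[1] = a[0]-a[0] = 3-3 = 0 → [3, 0, 0]
pop(2) removes 0 → [3, 0]
insert 3 at 1 → [3, 3, 0]
append 2 → [3, 3, 0, 2]
insert 0 at 4 → [3, 3, 0, 2, 0]
pop(4) removes 0 → [3, 3, 0, 2]
append 5 → [3, 3, 0, 2, 5]
a[-3] = a[0]*a[2] = 3*0 = 0 → [3, 3, 0, 2, 5]
sum = 13

13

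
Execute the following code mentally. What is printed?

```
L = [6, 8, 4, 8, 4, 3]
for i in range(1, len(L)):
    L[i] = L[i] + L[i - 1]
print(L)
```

i=1: L[1] = 8+6 = 14 → [6, 14, 4, 8, 4, 3]
i=2: L[2] = 4+14 = 18 → [6, 14, 18, 8, 4, 3]
i=3: L[3] = 8+18 = 26 → [6, 14, 18, 26, 4, 3]
i=4: L[4] = 4+26 = 30 → [6, 14, 18, 26, 30, 3]
i=5: L[5] = 3+30 = 33 → [6, 14, 18, 26, 30, 33]

[6, 14, 18, 26, 30, 33]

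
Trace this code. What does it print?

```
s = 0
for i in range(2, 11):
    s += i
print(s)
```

i=2: s = 0+2 = 2
i=3: s = 2+3 = 5
i=4: s = 5+4 = 9
i=5: s = 9+5 = 14
i=6: s = 14+6 = 20
i=7: s = 20+7 = 27
i=8: s = 27+8 = 35
i=9: s = 35+9 = 44
i=10: s = 44+10 = 54

54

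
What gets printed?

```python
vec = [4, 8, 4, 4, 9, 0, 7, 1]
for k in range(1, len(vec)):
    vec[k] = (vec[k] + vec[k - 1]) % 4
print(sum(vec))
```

k=1: vec[1] = (8+4)%4 = 0 → [4, 0, 4, 4, 9, 0, 7, 1]
k=2: vec[2] = (4+0)%4 = 0 → [4, 0, 0, 4, 9, 0, 7, 1]
k=3: vec[3] = (4+0)%4 = 0 → [4, 0, 0, 0, 9, 0, 7, 1]
k=4: vec[4] = (9+0)%4 = 1 → [4, 0, 0, 0, 1, 0, 7, 1]
k=5: vec[5] = (0+1)%4 = 1 → [4, 0, 0, 0, 1, 1, 7, 1]
k=6: vec[6] = (7+1)%4 = 0 → [4, 0, 0, 0, 1, 1, 0, 1]
k=7: vec[7] = (1+0)%4 = 1 → [4, 0, 0, 0, 1, 1, 0, 1]
sum = 7

7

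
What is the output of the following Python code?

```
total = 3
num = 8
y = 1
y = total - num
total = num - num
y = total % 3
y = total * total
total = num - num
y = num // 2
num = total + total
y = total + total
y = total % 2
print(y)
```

y = 3-8 = -5
total = 8-8 = 0
y = 0%3 = 0
y = 0*0 = 0
total = 8-8 = 0
y = 8//2 = 4
num = 0+0 = 0
y = 0+0 = 0
y = 0%2 = 0

0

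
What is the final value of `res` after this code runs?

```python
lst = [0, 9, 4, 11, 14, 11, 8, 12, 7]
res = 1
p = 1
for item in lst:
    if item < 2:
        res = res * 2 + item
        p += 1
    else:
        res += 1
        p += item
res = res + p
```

88

item=0: <2, res = 1*2+0 = 2; p=2
item=9: not <2, res = 2+1 = 3; p=11
item=4: not <2, res = 3+1 = 4; p=15
item=11: not <2, res = 4+1 = 5; p=26
item=14: not <2, res = 5+1 = 6; p=40
item=11: not <2, res = 6+1 = 7; p=51
item=8: not <2, res = 7+1 = 8; p=59
item=12: not <2, res = 8+1 = 9; p=71
item=7: not <2, res = 9+1 = 10; p=78
res+p = 10+78 = 88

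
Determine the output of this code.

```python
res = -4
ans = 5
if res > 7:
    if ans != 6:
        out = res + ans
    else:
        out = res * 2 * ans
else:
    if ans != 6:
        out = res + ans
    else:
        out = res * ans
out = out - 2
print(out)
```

-1

res=-4, ans=5
res > 7 is False; ans != 6 is True
→ out = res + ans = 1
out = 1-2 = -1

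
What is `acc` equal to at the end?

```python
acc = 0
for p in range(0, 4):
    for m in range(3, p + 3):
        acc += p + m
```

p=1,m=3: acc = 0+4 = 4
p=2,m=3: acc = 4+5 = 9
p=2,m=4: acc = 9+6 = 15
p=3,m=3: acc = 15+6 = 21
p=3,m=4: acc = 21+7 = 28
p=3,m=5: acc = 28+8 = 36

36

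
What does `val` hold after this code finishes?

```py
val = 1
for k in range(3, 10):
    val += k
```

43

k=3: val = 1+3 = 4
k=4: val = 4+4 = 8
k=5: val = 8+5 = 13
k=6: val = 13+6 = 19
k=7: val = 19+7 = 26
k=8: val = 26+8 = 34
k=9: val = 34+9 = 43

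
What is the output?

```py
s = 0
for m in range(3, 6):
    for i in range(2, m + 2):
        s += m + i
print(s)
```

93

m=3,i=2: s = 0+5 = 5
m=3,i=3: s = 5+6 = 11
m=3,i=4: s = 11+7 = 18
m=4,i=2: s = 18+6 = 24
m=4,i=3: s = 24+7 = 31
m=4,i=4: s = 31+8 = 39
m=4,i=5: s = 39+9 = 48
m=5,i=2: s = 48+7 = 55
m=5,i=3: s = 55+8 = 63
m=5,i=4: s = 63+9 = 72
m=5,i=5: s = 72+10 = 82
m=5,i=6: s = 82+11 = 93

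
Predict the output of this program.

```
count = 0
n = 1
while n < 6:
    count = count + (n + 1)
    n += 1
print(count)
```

n=1: count = 0+2 = 2
n=2: count = 2+3 = 5
n=3: count = 5+4 = 9
n=4: count = 9+5 = 14
n=5: count = 14+6 = 20

20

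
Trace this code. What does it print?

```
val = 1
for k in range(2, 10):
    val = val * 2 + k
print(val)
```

k=2: val = 1*2+2 = 4
k=3: val = 4*2+3 = 11
k=4: val = 11*2+4 = 26
k=5: val = 26*2+5 = 57
k=6: val = 57*2+6 = 120
k=7: val = 120*2+7 = 247
k=8: val = 247*2+8 = 502
k=9: val = 502*2+9 = 1013

1013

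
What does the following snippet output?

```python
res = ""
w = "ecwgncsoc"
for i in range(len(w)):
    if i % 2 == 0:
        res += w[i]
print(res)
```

i=0: add 'e' → 'e'
i=1: skip
i=2: add 'w' → 'ew'
i=3: skip
i=4: add 'n' → 'ewn'
i=5: skip
i=6: add 's' → 'ewns'
i=7: skip
i=8: add 'c' → 'ewnsc'

ewnsc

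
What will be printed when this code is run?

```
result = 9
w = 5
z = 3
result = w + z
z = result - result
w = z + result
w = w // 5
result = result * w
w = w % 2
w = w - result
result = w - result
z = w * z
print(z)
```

0

result = 5+3 = 8
z = 8-8 = 0
w = 0+8 = 8
w = 8//5 = 1
result = 8*1 = 8
w = 1%2 = 1
w = 1-8 = -7
result = (-7)-8 = -15
z = (-7)*0 = 0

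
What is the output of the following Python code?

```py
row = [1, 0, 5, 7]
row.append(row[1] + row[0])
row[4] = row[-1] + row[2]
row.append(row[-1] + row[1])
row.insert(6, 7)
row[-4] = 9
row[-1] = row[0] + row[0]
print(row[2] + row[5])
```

append row[1]+row[0] = 0+1 = 1 → [1, 0, 5, 7, 1]
row[4] = row[-1]+row[2] = 1+5 = 6 → [1, 0, 5, 7, 6]
append row[-1]+row[1] = 6+0 = 6 → [1, 0, 5, 7, 6, 6]
insert 7 at 6 → [1, 0, 5, 7, 6, 6, 7]
row[-4] = 9 → [1, 0, 5, 9, 6, 6, 7]
row[-1] = row[0]+row[0] = 1+1 = 2 → [1, 0, 5, 9, 6, 6, 2]
row[2]+row[5] = 5+6 = 11

11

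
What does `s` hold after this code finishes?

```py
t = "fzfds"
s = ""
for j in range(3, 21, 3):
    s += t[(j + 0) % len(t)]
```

j=3: add t[3]='d' → 'd'
j=6: add t[1]='z' → 'dz'
j=9: add t[4]='s' → 'dzs'
j=12: add t[2]='f' → 'dzsf'
j=15: add t[0]='f' → 'dzsff'
j=18: add t[3]='d' → 'dzsffd'

'dzsffd'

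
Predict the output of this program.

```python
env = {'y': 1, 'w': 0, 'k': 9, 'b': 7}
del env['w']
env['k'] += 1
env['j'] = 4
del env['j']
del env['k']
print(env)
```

{'y': 1, 'b': 7}

del 'w' → {'y': 1, 'k': 9, 'b': 7}
env['k'] = 9+1 = 10 → {'y': 1, 'k': 10, 'b': 7}
env['j'] = 4 → {'y': 1, 'k': 10, 'b': 7, 'j': 4}
del 'j' → {'y': 1, 'k': 10, 'b': 7}
del 'k' → {'y': 1, 'b': 7}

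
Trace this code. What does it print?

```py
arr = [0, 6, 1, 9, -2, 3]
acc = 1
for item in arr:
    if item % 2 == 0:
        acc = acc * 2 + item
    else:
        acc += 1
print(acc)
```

item=0: even, acc = 1*2+0 = 2
item=6: even, acc = 2*2+6 = 10
item=1: not even, acc = 10+1 = 11
item=9: not even, acc = 11+1 = 12
item=-2: even, acc = 12*2+(-2) = 22
item=3: not even, acc = 22+1 = 23

23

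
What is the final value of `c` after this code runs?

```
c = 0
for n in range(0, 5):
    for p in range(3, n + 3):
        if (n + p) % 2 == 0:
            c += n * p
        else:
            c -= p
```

n=1,p=3: even sum, c = 0+3 = 3
n=2,p=3: odd sum, c = 3-3 = 0
n=2,p=4: even sum, c = 0+8 = 8
n=3,p=3: even sum, c = 8+9 = 17
n=3,p=4: odd sum, c = 17-4 = 13
n=3,p=5: even sum, c = 13+15 = 28
n=4,p=3: odd sum, c = 28-3 = 25
n=4,p=4: even sum, c = 25+16 = 41
n=4,p=5: odd sum, c = 41-5 = 36
n=4,p=6: even sum, c = 36+24 = 60

60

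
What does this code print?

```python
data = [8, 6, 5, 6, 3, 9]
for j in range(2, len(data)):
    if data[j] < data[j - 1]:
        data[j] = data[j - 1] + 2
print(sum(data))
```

j=2: 5<6, data[2] = 6+2 = 8 → [8, 6, 8, 6, 3, 9]
j=3: 6<8, data[3] = 8+2 = 10 → [8, 6, 8, 10, 3, 9]
j=4: 3<10, data[4] = 10+2 = 12 → [8, 6, 8, 10, 12, 9]
j=5: 9<12, data[5] = 12+2 = 14 → [8, 6, 8, 10, 12, 14]
sum = 58

58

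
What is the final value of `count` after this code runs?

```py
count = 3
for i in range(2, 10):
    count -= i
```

i=2: count = 3-2 = 1
i=3: count = 1-3 = -2
i=4: count = (-2)-4 = -6
i=5: count = (-6)-5 = -11
i=6: count = (-11)-6 = -17
i=7: count = (-17)-7 = -24
i=8: count = (-24)-8 = -32
i=9: count = (-32)-9 = -41

-41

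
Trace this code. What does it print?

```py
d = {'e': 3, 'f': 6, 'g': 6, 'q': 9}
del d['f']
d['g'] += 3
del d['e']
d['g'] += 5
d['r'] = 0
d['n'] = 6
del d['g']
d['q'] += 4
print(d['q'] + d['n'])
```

19

del 'f' → {'e': 3, 'g': 6, 'q': 9}
d['g'] = 6+3 = 9 → {'e': 3, 'g': 9, 'q': 9}
del 'e' → {'g': 9, 'q': 9}
d['g'] = 9+5 = 14 → {'g': 14, 'q': 9}
d['r'] = 0 → {'g': 14, 'q': 9, 'r': 0}
d['n'] = 6 → {'g': 14, 'q': 9, 'r': 0, 'n': 6}
del 'g' → {'q': 9, 'r': 0, 'n': 6}
d['q'] = 9+4 = 13 → {'q': 13, 'r': 0, 'n': 6}
d['q']+d['n'] = 13+6 = 19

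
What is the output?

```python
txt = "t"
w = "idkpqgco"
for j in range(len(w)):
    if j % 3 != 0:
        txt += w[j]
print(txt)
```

tdkqgo

j=0: skip
j=1: add 'd' → 'td'
j=2: add 'k' → 'tdk'
j=3: skip
j=4: add 'q' → 'tdkq'
j=5: add 'g' → 'tdkqg'
j=6: skip
j=7: add 'o' → 'tdkqgo'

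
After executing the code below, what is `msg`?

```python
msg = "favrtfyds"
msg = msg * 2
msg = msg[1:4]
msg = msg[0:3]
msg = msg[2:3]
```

repeat ×2 → 'favrtfydsfavrtfyds'
slice [1:4] → 'avr'
slice [0:3] → 'avr'
slice [2:3] → 'r'

'r'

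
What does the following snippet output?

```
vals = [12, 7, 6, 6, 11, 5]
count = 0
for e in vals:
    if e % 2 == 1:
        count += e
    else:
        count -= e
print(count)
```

e=12: not odd, count = 0-12 = -12
e=7: odd, count = (-12)+7 = -5
e=6: not odd, count = (-5)-6 = -11
e=6: not odd, count = (-11)-6 = -17
e=11: odd, count = (-17)+11 = -6
e=5: odd, count = (-6)+5 = -1

-1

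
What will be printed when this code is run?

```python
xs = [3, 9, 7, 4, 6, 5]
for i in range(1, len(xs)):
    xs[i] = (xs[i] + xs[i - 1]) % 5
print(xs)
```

i=1: xs[1] = (9+3)%5 = 2 → [3, 2, 7, 4, 6, 5]
i=2: xs[2] = (7+2)%5 = 4 → [3, 2, 4, 4, 6, 5]
i=3: xs[3] = (4+4)%5 = 3 → [3, 2, 4, 3, 6, 5]
i=4: xs[4] = (6+3)%5 = 4 → [3, 2, 4, 3, 4, 5]
i=5: xs[5] = (5+4)%5 = 4 → [3, 2, 4, 3, 4, 4]

[3, 2, 4, 3, 4, 4]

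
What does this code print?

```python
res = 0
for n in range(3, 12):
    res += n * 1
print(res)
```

n=3: res = 0+3*1 = 3
n=4: res = 3+4*1 = 7
n=5: res = 7+5*1 = 12
n=6: res = 12+6*1 = 18
n=7: res = 18+7*1 = 25
n=8: res = 25+8*1 = 33
n=9: res = 33+9*1 = 42
n=10: res = 42+10*1 = 52
n=11: res = 52+11*1 = 63

63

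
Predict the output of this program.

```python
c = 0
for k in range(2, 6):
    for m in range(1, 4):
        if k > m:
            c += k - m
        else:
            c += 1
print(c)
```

k=2,m=1: 2>1, c = 0+1 = 1
k=2,m=2: not 2>2, c = 1+1 = 2
k=2,m=3: not 2>3, c = 2+1 = 3
k=3,m=1: 3>1, c = 3+2 = 5
k=3,m=2: 3>2, c = 5+1 = 6
k=3,m=3: not 3>3, c = 6+1 = 7
k=4,m=1: 4>1, c = 7+3 = 10
k=4,m=2: 4>2, c = 10+2 = 12
k=4,m=3: 4>3, c = 12+1 = 13
k=5,m=1: 5>1, c = 13+4 = 17
k=5,m=2: 5>2, c = 17+3 = 20
k=5,m=3: 5>3, c = 20+2 = 22

22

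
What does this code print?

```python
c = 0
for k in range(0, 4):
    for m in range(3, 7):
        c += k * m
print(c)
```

k=0,m=3: c = 0+0 = 0
k=0,m=4: c = 0+0 = 0
k=0,m=5: c = 0+0 = 0
k=0,m=6: c = 0+0 = 0
k=1,m=3: c = 0+3 = 3
k=1,m=4: c = 3+4 = 7
k=1,m=5: c = 7+5 = 12
k=1,m=6: c = 12+6 = 18
k=2,m=3: c = 18+6 = 24
k=2,m=4: c = 24+8 = 32
k=2,m=5: c = 32+10 = 42
k=2,m=6: c = 42+12 = 54
k=3,m=3: c = 54+9 = 63
k=3,m=4: c = 63+12 = 75
k=3,m=5: c = 75+15 = 90
k=3,m=6: c = 90+18 = 108

108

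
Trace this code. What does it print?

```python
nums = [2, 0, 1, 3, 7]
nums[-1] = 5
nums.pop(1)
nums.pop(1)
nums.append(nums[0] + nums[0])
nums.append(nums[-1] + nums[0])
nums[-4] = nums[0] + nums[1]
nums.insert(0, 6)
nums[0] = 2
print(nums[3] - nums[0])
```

3

nums[-1] = 5 → [2, 0, 1, 3, 5]
pop(1) removes 0 → [2, 1, 3, 5]
pop(1) removes 1 → [2, 3, 5]
append nums[0]+nums[0] = 2+2 = 4 → [2, 3, 5, 4]
append nums[-1]+nums[0] = 4+2 = 6 → [2, 3, 5, 4, 6]
nums[-4] = nums[0]+nums[1] = 2+3 = 5 → [2, 5, 5, 4, 6]
insert 6 at 0 → [6, 2, 5, 5, 4, 6]
nums[0] = 2 → [2, 2, 5, 5, 4, 6]
nums[3]-nums[0] = 5-2 = 3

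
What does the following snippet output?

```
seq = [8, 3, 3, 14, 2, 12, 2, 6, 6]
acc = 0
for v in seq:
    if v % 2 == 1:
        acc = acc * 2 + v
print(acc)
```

9

v=8: not odd
v=3: odd, acc = 0*2+3 = 3
v=3: odd, acc = 3*2+3 = 9
v=14: not odd
v=2: not odd
v=12: not odd
v=2: not odd
v=6: not odd
v=6: not odd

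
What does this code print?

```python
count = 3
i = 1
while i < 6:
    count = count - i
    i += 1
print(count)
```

i=1: count = 3-1 = 2
i=2: count = 2-2 = 0
i=3: count = 0-3 = -3
i=4: count = (-3)-4 = -7
i=5: count = (-7)-5 = -12

-12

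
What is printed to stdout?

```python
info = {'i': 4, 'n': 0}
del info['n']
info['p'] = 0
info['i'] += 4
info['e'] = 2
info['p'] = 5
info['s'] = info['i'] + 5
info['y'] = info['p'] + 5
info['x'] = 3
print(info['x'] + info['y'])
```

13

del 'n' → {'i': 4}
info['p'] = 0 → {'i': 4, 'p': 0}
info['i'] = 4+4 = 8 → {'i': 8, 'p': 0}
info['e'] = 2 → {'i': 8, 'p': 0, 'e': 2}
info['p'] = 5 → {'i': 8, 'p': 5, 'e': 2}
info['s'] = info['i']+5 = 13 → {'i': 8, 'p': 5, 'e': 2, 's': 13}
info['y'] = info['p']+5 = 10 → {'i': 8, 'p': 5, 'e': 2, 's': 13, 'y': 10}
info['x'] = 3 → {'i': 8, 'p': 5, 'e': 2, 's': 13, 'y': 10, 'x': 3}
info['x']+info['y'] = 3+10 = 13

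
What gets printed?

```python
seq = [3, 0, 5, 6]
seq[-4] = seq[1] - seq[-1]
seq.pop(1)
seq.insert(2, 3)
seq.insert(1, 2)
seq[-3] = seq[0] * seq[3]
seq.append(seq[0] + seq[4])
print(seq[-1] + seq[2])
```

seq[-4] = seq[1]-seq[-1] = 0-6 = -6 → [-6, 0, 5, 6]
pop(1) removes 0 → [-6, 5, 6]
insert 3 at 2 → [-6, 5, 3, 6]
insert 2 at 1 → [-6, 2, 5, 3, 6]
seq[-3] = seq[0]*seq[3] = (-6)*3 = -18 → [-6, 2, -18, 3, 6]
append seq[0]+seq[4] = (-6)+6 = 0 → [-6, 2, -18, 3, 6, 0]
seq[-1]+seq[2] = 0+(-18) = -18

-18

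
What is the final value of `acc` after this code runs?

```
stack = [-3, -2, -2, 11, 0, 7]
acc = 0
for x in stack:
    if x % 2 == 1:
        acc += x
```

15

x=-3: odd, acc = 0+(-3) = -3
x=-2: not odd
x=-2: not odd
x=11: odd, acc = (-3)+11 = 8
x=0: not odd
x=7: odd, acc = 8+7 = 15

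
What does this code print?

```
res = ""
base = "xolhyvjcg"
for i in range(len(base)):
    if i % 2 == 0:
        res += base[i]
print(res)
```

xlyjg

i=0: add 'x' → 'x'
i=1: skip
i=2: add 'l' → 'xl'
i=3: skip
i=4: add 'y' → 'xly'
i=5: skip
i=6: add 'j' → 'xlyj'
i=7: skip
i=8: add 'g' → 'xlyjg'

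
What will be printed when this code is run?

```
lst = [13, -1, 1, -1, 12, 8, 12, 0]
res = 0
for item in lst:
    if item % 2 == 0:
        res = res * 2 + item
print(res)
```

152

item=13: not even
item=-1: not even
item=1: not even
item=-1: not even
item=12: even, res = 0*2+12 = 12
item=8: even, res = 12*2+8 = 32
item=12: even, res = 32*2+12 = 76
item=0: even, res = 76*2+0 = 152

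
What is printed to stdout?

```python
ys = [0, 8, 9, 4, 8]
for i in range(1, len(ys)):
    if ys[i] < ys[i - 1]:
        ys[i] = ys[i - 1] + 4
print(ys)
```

[0, 8, 9, 13, 17]

i=1: 8>=0, unchanged → [0, 8, 9, 4, 8]
i=2: 9>=8, unchanged → [0, 8, 9, 4, 8]
i=3: 4<9, ys[3] = 9+4 = 13 → [0, 8, 9, 13, 8]
i=4: 8<13, ys[4] = 13+4 = 17 → [0, 8, 9, 13, 17]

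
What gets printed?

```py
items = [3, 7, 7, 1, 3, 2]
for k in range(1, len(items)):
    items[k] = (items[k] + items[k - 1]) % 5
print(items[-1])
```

3

k=1: items[1] = (7+3)%5 = 0 → [3, 0, 7, 1, 3, 2]
k=2: items[2] = (7+0)%5 = 2 → [3, 0, 2, 1, 3, 2]
k=3: items[3] = (1+2)%5 = 3 → [3, 0, 2, 3, 3, 2]
k=4: items[4] = (3+3)%5 = 1 → [3, 0, 2, 3, 1, 2]
k=5: items[5] = (2+1)%5 = 3 → [3, 0, 2, 3, 1, 3]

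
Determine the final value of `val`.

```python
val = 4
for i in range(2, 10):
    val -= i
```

-40

i=2: val = 4-2 = 2
i=3: val = 2-3 = -1
i=4: val = (-1)-4 = -5
i=5: val = (-5)-5 = -10
i=6: val = (-10)-6 = -16
i=7: val = (-16)-7 = -23
i=8: val = (-23)-8 = -31
i=9: val = (-31)-9 = -40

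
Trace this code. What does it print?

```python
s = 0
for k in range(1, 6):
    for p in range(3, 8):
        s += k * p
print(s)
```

375

k=1,p=3: s = 0+3 = 3
k=1,p=4: s = 3+4 = 7
k=1,p=5: s = 7+5 = 12
k=1,p=6: s = 12+6 = 18
k=1,p=7: s = 18+7 = 25
k=2,p=3: s = 25+6 = 31
k=2,p=4: s = 31+8 = 39
k=2,p=5: s = 39+10 = 49
k=2,p=6: s = 49+12 = 61
k=2,p=7: s = 61+14 = 75
k=3,p=3: s = 75+9 = 84
k=3,p=4: s = 84+12 = 96
k=3,p=5: s = 96+15 = 111
k=3,p=6: s = 111+18 = 129
k=3,p=7: s = 129+21 = 150
k=4,p=3: s = 150+12 = 162
k=4,p=4: s = 162+16 = 178
k=4,p=5: s = 178+20 = 198
k=4,p=6: s = 198+24 = 222
k=4,p=7: s = 222+28 = 250
k=5,p=3: s = 250+15 = 265
k=5,p=4: s = 265+20 = 285
k=5,p=5: s = 285+25 = 310
k=5,p=6: s = 310+30 = 340
k=5,p=7: s = 340+35 = 375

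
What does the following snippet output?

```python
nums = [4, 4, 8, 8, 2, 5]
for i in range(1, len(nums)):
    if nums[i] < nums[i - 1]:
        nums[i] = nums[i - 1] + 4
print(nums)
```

i=1: 4>=4, unchanged → [4, 4, 8, 8, 2, 5]
i=2: 8>=4, unchanged → [4, 4, 8, 8, 2, 5]
i=3: 8>=8, unchanged → [4, 4, 8, 8, 2, 5]
i=4: 2<8, nums[4] = 8+4 = 12 → [4, 4, 8, 8, 12, 5]
i=5: 5<12, nums[5] = 12+4 = 16 → [4, 4, 8, 8, 12, 16]

[4, 4, 8, 8, 12, 16]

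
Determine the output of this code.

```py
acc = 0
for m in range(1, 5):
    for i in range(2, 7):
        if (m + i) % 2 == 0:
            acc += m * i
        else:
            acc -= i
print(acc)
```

64

m=1,i=2: odd sum, acc = 0-2 = -2
m=1,i=3: even sum, acc = (-2)+3 = 1
m=1,i=4: odd sum, acc = 1-4 = -3
m=1,i=5: even sum, acc = (-3)+5 = 2
m=1,i=6: odd sum, acc = 2-6 = -4
m=2,i=2: even sum, acc = (-4)+4 = 0
m=2,i=3: odd sum, acc = 0-3 = -3
m=2,i=4: even sum, acc = (-3)+8 = 5
m=2,i=5: odd sum, acc = 5-5 = 0
m=2,i=6: even sum, acc = 0+12 = 12
m=3,i=2: odd sum, acc = 12-2 = 10
m=3,i=3: even sum, acc = 10+9 = 19
m=3,i=4: odd sum, acc = 19-4 = 15
m=3,i=5: even sum, acc = 15+15 = 30
m=3,i=6: odd sum, acc = 30-6 = 24
m=4,i=2: even sum, acc = 24+8 = 32
m=4,i=3: odd sum, acc = 32-3 = 29
m=4,i=4: even sum, acc = 29+16 = 45
m=4,i=5: odd sum, acc = 45-5 = 40
m=4,i=6: even sum, acc = 40+24 = 64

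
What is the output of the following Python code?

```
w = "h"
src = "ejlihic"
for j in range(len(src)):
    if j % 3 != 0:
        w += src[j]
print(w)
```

hjlhi

j=0: skip
j=1: add 'j' → 'hj'
j=2: add 'l' → 'hjl'
j=3: skip
j=4: add 'h' → 'hjlh'
j=5: add 'i' → 'hjlhi'
j=6: skip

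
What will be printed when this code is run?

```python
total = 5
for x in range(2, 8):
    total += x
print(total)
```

32

x=2: total = 5+2 = 7
x=3: total = 7+3 = 10
x=4: total = 10+4 = 14
x=5: total = 14+5 = 19
x=6: total = 19+6 = 25
x=7: total = 25+7 = 32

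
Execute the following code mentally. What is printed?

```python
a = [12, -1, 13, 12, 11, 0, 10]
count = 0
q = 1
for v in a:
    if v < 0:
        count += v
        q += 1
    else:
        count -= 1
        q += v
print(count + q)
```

53

v=12: not <0, count = 0-1 = -1; q=13
v=-1: <0, count = (-1)+(-1) = -2; q=14
v=13: not <0, count = (-2)-1 = -3; q=27
v=12: not <0, count = (-3)-1 = -4; q=39
v=11: not <0, count = (-4)-1 = -5; q=50
v=0: not <0, count = (-5)-1 = -6; q=50
v=10: not <0, count = (-6)-1 = -7; q=60
count+q = (-7)+60 = 53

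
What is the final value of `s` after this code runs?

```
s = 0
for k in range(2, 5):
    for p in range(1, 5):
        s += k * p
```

k=2,p=1: s = 0+2 = 2
k=2,p=2: s = 2+4 = 6
k=2,p=3: s = 6+6 = 12
k=2,p=4: s = 12+8 = 20
k=3,p=1: s = 20+3 = 23
k=3,p=2: s = 23+6 = 29
k=3,p=3: s = 29+9 = 38
k=3,p=4: s = 38+12 = 50
k=4,p=1: s = 50+4 = 54
k=4,p=2: s = 54+8 = 62
k=4,p=3: s = 62+12 = 74
k=4,p=4: s = 74+16 = 90

90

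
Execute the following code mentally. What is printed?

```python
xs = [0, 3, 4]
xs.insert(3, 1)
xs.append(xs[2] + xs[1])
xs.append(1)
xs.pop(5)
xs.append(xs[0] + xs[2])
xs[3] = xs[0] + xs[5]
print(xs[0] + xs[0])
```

0

insert 1 at 3 → [0, 3, 4, 1]
append xs[2]+xs[1] = 4+3 = 7 → [0, 3, 4, 1, 7]
append 1 → [0, 3, 4, 1, 7, 1]
pop(5) removes 1 → [0, 3, 4, 1, 7]
append xs[0]+xs[2] = 0+4 = 4 → [0, 3, 4, 1, 7, 4]
xs[3] = xs[0]+xs[5] = 0+4 = 4 → [0, 3, 4, 4, 7, 4]
xs[0]+xs[0] = 0+0 = 0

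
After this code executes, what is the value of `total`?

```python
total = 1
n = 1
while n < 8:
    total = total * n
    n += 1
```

n=1: total = 1*1 = 1
n=2: total = 1*2 = 2
n=3: total = 2*3 = 6
n=4: total = 6*4 = 24
n=5: total = 24*5 = 120
n=6: total = 120*6 = 720
n=7: total = 720*7 = 5040

5040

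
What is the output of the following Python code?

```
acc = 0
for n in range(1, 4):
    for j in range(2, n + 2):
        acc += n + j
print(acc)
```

30

n=1,j=2: acc = 0+3 = 3
n=2,j=2: acc = 3+4 = 7
n=2,j=3: acc = 7+5 = 12
n=3,j=2: acc = 12+5 = 17
n=3,j=3: acc = 17+6 = 23
n=3,j=4: acc = 23+7 = 30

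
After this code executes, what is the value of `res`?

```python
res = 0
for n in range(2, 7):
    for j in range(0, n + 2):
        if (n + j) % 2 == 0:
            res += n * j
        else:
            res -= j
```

110

n=2,j=0: even sum, res = 0+0 = 0
n=2,j=1: odd sum, res = 0-1 = -1
n=2,j=2: even sum, res = (-1)+4 = 3
n=2,j=3: odd sum, res = 3-3 = 0
n=3,j=0: odd sum, res = 0-0 = 0
n=3,j=1: even sum, res = 0+3 = 3
n=3,j=2: odd sum, res = 3-2 = 1
n=3,j=3: even sum, res = 1+9 = 10
n=3,j=4: odd sum, res = 10-4 = 6
n=4,j=0: even sum, res = 6+0 = 6
n=4,j=1: odd sum, res = 6-1 = 5
n=4,j=2: even sum, res = 5+8 = 13
n=4,j=3: odd sum, res = 13-3 = 10
n=4,j=4: even sum, res = 10+16 = 26
n=4,j=5: odd sum, res = 26-5 = 21
n=5,j=0: odd sum, res = 21-0 = 21
n=5,j=1: even sum, res = 21+5 = 26
n=5,j=2: odd sum, res = 26-2 = 24
n=5,j=3: even sum, res = 24+15 = 39
n=5,j=4: odd sum, res = 39-4 = 35
n=5,j=5: even sum, res = 35+25 = 60
n=5,j=6: odd sum, res = 60-6 = 54
n=6,j=0: even sum, res = 54+0 = 54
n=6,j=1: odd sum, res = 54-1 = 53
n=6,j=2: even sum, res = 53+12 = 65
n=6,j=3: odd sum, res = 65-3 = 62
n=6,j=4: even sum, res = 62+24 = 86
n=6,j=5: odd sum, res = 86-5 = 81
n=6,j=6: even sum, res = 81+36 = 117
n=6,j=7: odd sum, res = 117-7 = 110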